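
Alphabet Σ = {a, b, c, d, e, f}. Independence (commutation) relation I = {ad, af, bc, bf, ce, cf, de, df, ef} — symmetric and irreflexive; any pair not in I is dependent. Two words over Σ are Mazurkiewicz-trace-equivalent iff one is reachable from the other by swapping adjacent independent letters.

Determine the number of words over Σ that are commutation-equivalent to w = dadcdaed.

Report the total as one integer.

piece 0:d — minimal
piece 1:a — minimal
piece 2:d rests on {0:d}
piece 3:c rests on {1:a, 2:d}
piece 4:d rests on {3:c}
piece 5:a rests on {3:c}
piece 6:e rests on {5:a}
piece 7:d rests on {4:d}
minimal pieces: {0:d, 1:a}
ways to finish when only these pieces remain (= sum over removing one remaining piece with nothing left below it):
  1 left: {6}→1  {7}→1
  2 left: {4,7}→1  {5,6}→1  {6,7}→2
  3 left: {4,6,7}→3  {5,6,7}→3
  4 left: {4,5,6,7}→6
  5 left: {3,4,5,6,7}→6
  6 left: {1,3,4,5,6,7}→6  {2,3,4,5,6,7}→6
  placing 0:d first → 12 extensions
  placing 1:a first → 6 extensions
total linear extensions = 18

18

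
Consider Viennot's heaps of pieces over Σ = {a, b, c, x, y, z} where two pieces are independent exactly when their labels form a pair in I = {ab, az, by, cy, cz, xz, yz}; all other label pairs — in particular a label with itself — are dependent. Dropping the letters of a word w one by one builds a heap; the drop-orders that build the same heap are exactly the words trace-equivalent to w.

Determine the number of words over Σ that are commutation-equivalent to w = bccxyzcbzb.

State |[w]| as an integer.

piece 0:b — minimal
piece 1:c rests on {0:b}
piece 2:c rests on {1:c}
piece 3:x rests on {2:c}
piece 4:y rests on {3:x}
piece 5:z rests on {0:b}
piece 6:c rests on {3:x}
piece 7:b rests on {5:z, 6:c}
piece 8:z rests on {7:b}
piece 9:b rests on {8:z}
minimal pieces: {0:b}
ways to finish when only these pieces remain (= sum over removing one remaining piece with nothing left below it):
  1 left: {4}→1  {9}→1
  2 left: {4,9}→2  {8,9}→1
  3 left: {4,8,9}→3  {7,8,9}→1
  4 left: {4,7,8,9}→4  {5,7,8,9}→1  {6,7,8,9}→1
  5 left: {4,5,7,8,9}→5  {4,6,7,8,9}→5  {5,6,7,8,9}→2
  6 left: {3,4,6,7,8,9}→5  {4,5,6,7,8,9}→12
  7 left: {2,3,4,6,7,8,9}→5  {3,4,5,6,7,8,9}→17
  8 left: {1,2,3,4,6,7,8,9}→5  {2,3,4,5,6,7,8,9}→22
  placing 0:b first → 27 extensions

27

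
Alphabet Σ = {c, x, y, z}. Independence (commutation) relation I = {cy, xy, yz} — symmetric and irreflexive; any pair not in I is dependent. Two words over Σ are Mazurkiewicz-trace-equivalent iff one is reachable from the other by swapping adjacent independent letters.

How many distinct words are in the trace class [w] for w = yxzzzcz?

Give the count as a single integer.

7

piece 0:y — minimal
piece 1:x — minimal
piece 2:z rests on {1:x}
piece 3:z rests on {2:z}
piece 4:z rests on {3:z}
piece 5:c rests on {4:z}
piece 6:z rests on {5:c}
minimal pieces: {0:y, 1:x}
ways to finish when only these pieces remain (= sum over removing one remaining piece with nothing left below it):
  1 left: {0}→1  {6}→1
  2 left: {0,6}→2  {5,6}→1
  3 left: {0,5,6}→3  {4,5,6}→1
  4 left: {0,4,5,6}→4  {3,4,5,6}→1
  5 left: {0,3,4,5,6}→5  {2,3,4,5,6}→1
  placing 0:y first → 1 extensions
  placing 1:x first → 6 extensions
total linear extensions = 7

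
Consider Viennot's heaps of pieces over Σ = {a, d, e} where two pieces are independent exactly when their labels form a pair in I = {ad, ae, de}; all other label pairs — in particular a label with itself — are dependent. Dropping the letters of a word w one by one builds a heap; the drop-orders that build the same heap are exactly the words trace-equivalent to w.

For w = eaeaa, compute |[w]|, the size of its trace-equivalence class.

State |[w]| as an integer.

10

0(e) covers ∅
1(a) covers ∅
2(e) covers 0:e
3(a) covers 1:a
4(a) covers 3:a
floor of heap: 0:e, 1:a
completions by unplaced set U, small U first (add the entries for U minus each lowest piece of U):
  |U|=1: {2}:1  {4}:1
  |U|=2: {0,2}:1  {2,4}:2  {3,4}:1
  |U|=3: {0,2,4}:3  {1,3,4}:1  {2,3,4}:3
  start at 0(e): 4
  start at 1(a): 6
sum over floor = 10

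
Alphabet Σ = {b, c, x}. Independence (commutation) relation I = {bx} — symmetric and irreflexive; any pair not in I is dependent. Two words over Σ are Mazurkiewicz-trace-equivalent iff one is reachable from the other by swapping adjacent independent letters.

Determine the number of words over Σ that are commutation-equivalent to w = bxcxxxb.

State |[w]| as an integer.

0(b) covers ∅
1(x) covers ∅
2(c) covers 0:b, 1:x
3(x) covers 2:c
4(x) covers 3:x
5(x) covers 4:x
6(b) covers 2:c
floor of heap: 0:b, 1:x
completions by unplaced set U, small U first (add the entries for U minus each lowest piece of U):
  |U|=1: {5}:1  {6}:1
  |U|=2: {4,5}:1  {5,6}:2
  |U|=3: {3,4,5}:1  {4,5,6}:3
  |U|=4: {3,4,5,6}:4
  |U|=5: {2,3,4,5,6}:4
  start at 0(b): 4
  start at 1(x): 4
sum over floor = 8

8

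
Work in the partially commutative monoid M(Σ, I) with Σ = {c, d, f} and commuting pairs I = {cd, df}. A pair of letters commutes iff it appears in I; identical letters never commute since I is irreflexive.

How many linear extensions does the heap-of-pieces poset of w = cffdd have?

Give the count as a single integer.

10

#0=c has no predecessor
#1=f depends on [0:c]
#2=f depends on [1:f]
#3=d has no predecessor
#4=d depends on [3:d]
sources: [0:c, 3:d]
N(rest) = Σ N(rest − s) over sources s of rest; N(one piece) = 1:
  size 1 → [2]=1  [4]=1
  size 2 → [1,2]=1  [2,4]=2  [3,4]=1
  size 3 → [0,1,2]=1  [1,2,4]=3  [2,3,4]=3
  first=0(c) contributes 6
  first=3(d) contributes 4
|[w]| = 10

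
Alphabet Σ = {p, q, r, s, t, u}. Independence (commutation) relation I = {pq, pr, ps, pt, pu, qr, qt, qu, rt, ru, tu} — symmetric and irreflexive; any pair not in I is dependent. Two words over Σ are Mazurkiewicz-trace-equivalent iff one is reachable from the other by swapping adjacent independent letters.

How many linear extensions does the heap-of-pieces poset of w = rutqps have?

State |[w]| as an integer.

piece 0:r — minimal
piece 1:u — minimal
piece 2:t — minimal
piece 3:q — minimal
piece 4:p — minimal
piece 5:s rests on {0:r, 1:u, 2:t, 3:q}
minimal pieces: {0:r, 1:u, 2:t, 3:q, 4:p}
ways to finish when only these pieces remain (= sum over removing one remaining piece with nothing left below it):
  1 left: {4}→1  {5}→1
  2 left: {0,5}→1  {1,5}→1  {2,5}→1  {3,5}→1  {4,5}→2
  3 left: {0,1,5}→2  {0,2,5}→2  {0,3,5}→2  {0,4,5}→3  {1,2,5}→2  {1,3,5}→2  {1,4,5}→3  {2,3,5}→2  {2,4,5}→3  {3,4,5}→3
  4 left: {0,1,2,5}→6  {0,1,3,5}→6  {0,1,4,5}→8  {0,2,3,5}→6  {0,2,4,5}→8  {0,3,4,5}→8  {1,2,3,5}→6  {1,2,4,5}→8  {1,3,4,5}→8  {2,3,4,5}→8
  placing 0:r first → 30 extensions
  placing 1:u first → 30 extensions
  placing 2:t first → 30 extensions
  placing 3:q first → 30 extensions
  placing 4:p first → 24 extensions
total linear extensions = 144

144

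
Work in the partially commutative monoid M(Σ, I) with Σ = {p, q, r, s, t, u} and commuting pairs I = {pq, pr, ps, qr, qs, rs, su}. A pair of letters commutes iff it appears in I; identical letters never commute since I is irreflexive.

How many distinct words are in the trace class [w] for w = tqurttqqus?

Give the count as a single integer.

4

0(t) covers ∅
1(q) covers 0:t
2(u) covers 1:q
3(r) covers 2:u
4(t) covers 3:r
5(t) covers 4:t
6(q) covers 5:t
7(q) covers 6:q
8(u) covers 7:q
9(s) covers 5:t
floor of heap: 0:t
completions by unplaced set U, small U first (add the entries for U minus each lowest piece of U):
  |U|=1: {8}:1  {9}:1
  |U|=2: {7,8}:1  {8,9}:2
  |U|=3: {6,7,8}:1  {7,8,9}:3
  |U|=4: {6,7,8,9}:4
  |U|=5: {5,6,7,8,9}:4
  |U|=6: {4,5,6,7,8,9}:4
  |U|=7: {3,4,5,6,7,8,9}:4
  |U|=8: {2,3,4,5,6,7,8,9}:4
  start at 0(t): 4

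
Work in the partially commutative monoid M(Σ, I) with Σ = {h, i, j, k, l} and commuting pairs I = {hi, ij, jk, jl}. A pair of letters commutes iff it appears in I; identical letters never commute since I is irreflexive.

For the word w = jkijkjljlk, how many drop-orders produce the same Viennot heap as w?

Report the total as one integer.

drop 0:j onto floor
drop 1:k onto floor
drop 2:i onto {1:k}
drop 3:j onto {0:j}
drop 4:k onto {2:i}
drop 5:j onto {3:j}
drop 6:l onto {4:k}
drop 7:j onto {5:j}
drop 8:l onto {6:l}
drop 9:k onto {8:l}
ground layer = {0:j, 1:k}
drop-orders for the pieces not yet dropped (sum over which currently-grounded one goes next):
  1 to go: {7} 1  {9} 1
  2 to go: {5,7} 1  {7,9} 2  {8,9} 1
  3 to go: {3,5,7} 1  {5,7,9} 3  {6,8,9} 1  {7,8,9} 3
  4 to go: {0,3,5,7} 1  {3,5,7,9} 4  {4,6,8,9} 1  {5,7,8,9} 6  {6,7,8,9} 4
  5 to go: {0,3,5,7,9} 5  {2,4,6,8,9} 1  {3,5,7,8,9} 10  {4,6,7,8,9} 5  {5,6,7,8,9} 10
  6 to go: {0,3,5,7,8,9} 15  {1,2,4,6,8,9} 1  {2,4,6,7,8,9} 6  {3,5,6,7,8,9} 20  {4,5,6,7,8,9} 15
  7 to go: {0,3,5,6,7,8,9} 35  {1,2,4,6,7,8,9} 7  {2,4,5,6,7,8,9} 21  {3,4,5,6,7,8,9} 35
  8 to go: {0,3,4,5,6,7,8,9} 70  {1,2,4,5,6,7,8,9} 28  {2,3,4,5,6,7,8,9} 56
  if 0:j drops first: 84 orders
  if 1:k drops first: 126 orders
heap linearizations: 210

210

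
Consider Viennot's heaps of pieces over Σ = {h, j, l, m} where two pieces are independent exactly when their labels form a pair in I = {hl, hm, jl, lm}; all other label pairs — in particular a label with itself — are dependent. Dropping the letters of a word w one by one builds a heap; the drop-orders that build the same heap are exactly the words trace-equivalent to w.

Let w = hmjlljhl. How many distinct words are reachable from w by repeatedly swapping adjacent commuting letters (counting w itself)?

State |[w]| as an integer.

112

0(h) covers ∅
1(m) covers ∅
2(j) covers 0:h, 1:m
3(l) covers ∅
4(l) covers 3:l
5(j) covers 2:j
6(h) covers 5:j
7(l) covers 4:l
floor of heap: 0:h, 1:m, 3:l
completions by unplaced set U, small U first (add the entries for U minus each lowest piece of U):
  |U|=1: {6}:1  {7}:1
  |U|=2: {4,7}:1  {5,6}:1  {6,7}:2
  |U|=3: {2,5,6}:1  {3,4,7}:1  {4,6,7}:3  {5,6,7}:3
  |U|=4: {0,2,5,6}:1  {1,2,5,6}:1  {2,5,6,7}:4  {3,4,6,7}:4  {4,5,6,7}:6
  |U|=5: {0,1,2,5,6}:2  {0,2,5,6,7}:5  {1,2,5,6,7}:5  {2,4,5,6,7}:10  {3,4,5,6,7}:10
  |U|=6: {0,1,2,5,6,7}:12  {0,2,4,5,6,7}:15  {1,2,4,5,6,7}:15  {2,3,4,5,6,7}:20
  start at 0(h): 35
  start at 1(m): 35
  start at 3(l): 42
sum over floor = 112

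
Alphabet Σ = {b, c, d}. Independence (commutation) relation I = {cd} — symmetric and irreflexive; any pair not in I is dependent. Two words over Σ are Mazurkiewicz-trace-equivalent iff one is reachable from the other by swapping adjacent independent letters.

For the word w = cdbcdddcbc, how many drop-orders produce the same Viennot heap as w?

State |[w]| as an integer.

drop 0:c onto floor
drop 1:d onto floor
drop 2:b onto {0:c, 1:d}
drop 3:c onto {2:b}
drop 4:d onto {2:b}
drop 5:d onto {4:d}
drop 6:d onto {5:d}
drop 7:c onto {3:c}
drop 8:b onto {6:d, 7:c}
drop 9:c onto {8:b}
ground layer = {0:c, 1:d}
drop-orders for the pieces not yet dropped (sum over which currently-grounded one goes next):
  1 to go: {9} 1
  2 to go: {8,9} 1
  3 to go: {6,8,9} 1  {7,8,9} 1
  4 to go: {3,7,8,9} 1  {5,6,8,9} 1  {6,7,8,9} 2
  5 to go: {3,6,7,8,9} 3  {4,5,6,8,9} 1  {5,6,7,8,9} 3
  6 to go: {3,5,6,7,8,9} 6  {4,5,6,7,8,9} 4
  7 to go: {3,4,5,6,7,8,9} 10
  8 to go: {2,3,4,5,6,7,8,9} 10
  if 0:c drops first: 10 orders
  if 1:d drops first: 10 orders
heap linearizations: 20

20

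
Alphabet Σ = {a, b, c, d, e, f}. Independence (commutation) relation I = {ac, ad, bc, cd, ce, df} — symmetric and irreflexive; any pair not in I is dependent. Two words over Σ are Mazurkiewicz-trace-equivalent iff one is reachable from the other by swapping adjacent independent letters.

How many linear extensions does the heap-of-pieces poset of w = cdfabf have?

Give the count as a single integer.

4

#0=c has no predecessor
#1=d has no predecessor
#2=f depends on [0:c]
#3=a depends on [2:f]
#4=b depends on [1:d, 3:a]
#5=f depends on [4:b]
sources: [0:c, 1:d]
N(rest) = Σ N(rest − s) over sources s of rest; N(one piece) = 1:
  size 1 → [5]=1
  size 2 → [4,5]=1
  size 3 → [1,4,5]=1  [3,4,5]=1
  size 4 → [1,3,4,5]=2  [2,3,4,5]=1
  first=0(c) contributes 3
  first=1(d) contributes 1
|[w]| = 4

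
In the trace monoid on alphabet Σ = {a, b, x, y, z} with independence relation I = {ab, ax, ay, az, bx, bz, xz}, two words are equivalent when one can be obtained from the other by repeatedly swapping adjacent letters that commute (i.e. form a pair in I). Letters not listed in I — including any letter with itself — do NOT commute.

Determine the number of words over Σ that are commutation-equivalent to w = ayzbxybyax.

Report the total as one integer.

270

#0=a has no predecessor
#1=y has no predecessor
#2=z depends on [1:y]
#3=b depends on [1:y]
#4=x depends on [1:y]
#5=y depends on [2:z, 3:b, 4:x]
#6=b depends on [5:y]
#7=y depends on [6:b]
#8=a depends on [0:a]
#9=x depends on [7:y]
sources: [0:a, 1:y]
N(rest) = Σ N(rest − s) over sources s of rest; N(one piece) = 1:
  size 1 → [8]=1  [9]=1
  size 2 → [0,8]=1  [7,9]=1  [8,9]=2
  size 3 → [0,8,9]=3  [6,7,9]=1  [7,8,9]=3
  size 4 → [0,7,8,9]=6  [5,6,7,9]=1  [6,7,8,9]=4
  size 5 → [0,6,7,8,9]=10  [2,5,6,7,9]=1  [3,5,6,7,9]=1  [4,5,6,7,9]=1  [5,6,7,8,9]=5
  size 6 → [0,5,6,7,8,9]=15  [2,3,5,6,7,9]=2  [2,4,5,6,7,9]=2  [2,5,6,7,8,9]=6  [3,4,5,6,7,9]=2  [3,5,6,7,8,9]=6  [4,5,6,7,8,9]=6
  size 7 → [0,2,5,6,7,8,9]=21  [0,3,5,6,7,8,9]=21  [0,4,5,6,7,8,9]=21  [2,3,4,5,6,7,9]=6  [2,3,5,6,7,8,9]=14  [2,4,5,6,7,8,9]=14  [3,4,5,6,7,8,9]=14
  size 8 → [0,2,3,5,6,7,8,9]=56  [0,2,4,5,6,7,8,9]=56  [0,3,4,5,6,7,8,9]=56  [1,2,3,4,5,6,7,9]=6  [2,3,4,5,6,7,8,9]=48
  first=0(a) contributes 54
  first=1(y) contributes 216
|[w]| = 270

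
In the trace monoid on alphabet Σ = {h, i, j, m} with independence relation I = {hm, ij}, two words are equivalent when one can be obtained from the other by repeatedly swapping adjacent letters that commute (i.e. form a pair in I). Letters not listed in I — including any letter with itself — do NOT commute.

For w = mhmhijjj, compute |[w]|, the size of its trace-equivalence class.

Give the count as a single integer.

#0=m has no predecessor
#1=h has no predecessor
#2=m depends on [0:m]
#3=h depends on [1:h]
#4=i depends on [2:m, 3:h]
#5=j depends on [2:m, 3:h]
#6=j depends on [5:j]
#7=j depends on [6:j]
sources: [0:m, 1:h]
N(rest) = Σ N(rest − s) over sources s of rest; N(one piece) = 1:
  size 1 → [4]=1  [7]=1
  size 2 → [4,7]=2  [6,7]=1
  size 3 → [4,6,7]=3  [5,6,7]=1
  size 4 → [4,5,6,7]=4
  size 5 → [2,4,5,6,7]=4  [3,4,5,6,7]=4
  size 6 → [0,2,4,5,6,7]=4  [1,3,4,5,6,7]=4  [2,3,4,5,6,7]=8
  first=0(m) contributes 12
  first=1(h) contributes 12
|[w]| = 24

24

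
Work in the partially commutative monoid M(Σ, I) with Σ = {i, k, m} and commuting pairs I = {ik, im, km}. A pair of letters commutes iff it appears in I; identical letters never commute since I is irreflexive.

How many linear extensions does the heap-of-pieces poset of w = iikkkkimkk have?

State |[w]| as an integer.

840

#0=i has no predecessor
#1=i depends on [0:i]
#2=k has no predecessor
#3=k depends on [2:k]
#4=k depends on [3:k]
#5=k depends on [4:k]
#6=i depends on [1:i]
#7=m has no predecessor
#8=k depends on [5:k]
#9=k depends on [8:k]
sources: [0:i, 2:k, 7:m]
N(rest) = Σ N(rest − s) over sources s of rest; N(one piece) = 1:
  size 1 → [6]=1  [7]=1  [9]=1
  size 2 → [1,6]=1  [6,7]=2  [6,9]=2  [7,9]=2  [8,9]=1
  size 3 → [0,1,6]=1  [1,6,7]=3  [1,6,9]=3  [5,8,9]=1  [6,7,9]=6  [6,8,9]=3  [7,8,9]=3
  size 4 → [0,1,6,7]=4  [0,1,6,9]=4  [1,6,7,9]=12  [1,6,8,9]=6  [4,5,8,9]=1  [5,6,8,9]=4  [5,7,8,9]=4  [6,7,8,9]=12
  size 5 → [0,1,6,7,9]=20  [0,1,6,8,9]=10  [1,5,6,8,9]=10  [1,6,7,8,9]=30  [3,4,5,8,9]=1  [4,5,6,8,9]=5  [4,5,7,8,9]=5  [5,6,7,8,9]=20
  size 6 → [0,1,5,6,8,9]=20  [0,1,6,7,8,9]=60  [1,4,5,6,8,9]=15  [1,5,6,7,8,9]=60  [2,3,4,5,8,9]=1  [3,4,5,6,8,9]=6  [3,4,5,7,8,9]=6  [4,5,6,7,8,9]=30
  size 7 → [0,1,4,5,6,8,9]=35  [0,1,5,6,7,8,9]=140  [1,3,4,5,6,8,9]=21  [1,4,5,6,7,8,9]=105  [2,3,4,5,6,8,9]=7  [2,3,4,5,7,8,9]=7  [3,4,5,6,7,8,9]=42
  size 8 → [0,1,3,4,5,6,8,9]=56  [0,1,4,5,6,7,8,9]=280  [1,2,3,4,5,6,8,9]=28  [1,3,4,5,6,7,8,9]=168  [2,3,4,5,6,7,8,9]=56
  first=0(i) contributes 252
  first=2(k) contributes 504
  first=7(m) contributes 84
|[w]| = 840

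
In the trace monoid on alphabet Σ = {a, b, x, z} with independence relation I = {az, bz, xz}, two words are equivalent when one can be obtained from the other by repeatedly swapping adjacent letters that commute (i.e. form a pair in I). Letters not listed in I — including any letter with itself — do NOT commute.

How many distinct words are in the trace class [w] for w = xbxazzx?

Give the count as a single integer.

21

piece 0:x — minimal
piece 1:b rests on {0:x}
piece 2:x rests on {1:b}
piece 3:a rests on {2:x}
piece 4:z — minimal
piece 5:z rests on {4:z}
piece 6:x rests on {3:a}
minimal pieces: {0:x, 4:z}
ways to finish when only these pieces remain (= sum over removing one remaining piece with nothing left below it):
  1 left: {5}→1  {6}→1
  2 left: {3,6}→1  {4,5}→1  {5,6}→2
  3 left: {2,3,6}→1  {3,5,6}→3  {4,5,6}→3
  4 left: {1,2,3,6}→1  {2,3,5,6}→4  {3,4,5,6}→6
  5 left: {0,1,2,3,6}→1  {1,2,3,5,6}→5  {2,3,4,5,6}→10
  placing 0:x first → 15 extensions
  placing 4:z first → 6 extensions
total linear extensions = 21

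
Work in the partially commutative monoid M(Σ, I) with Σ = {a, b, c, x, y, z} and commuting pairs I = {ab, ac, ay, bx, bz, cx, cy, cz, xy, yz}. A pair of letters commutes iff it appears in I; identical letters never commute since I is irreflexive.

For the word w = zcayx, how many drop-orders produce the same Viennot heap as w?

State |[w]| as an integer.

#0=z has no predecessor
#1=c has no predecessor
#2=a depends on [0:z]
#3=y has no predecessor
#4=x depends on [2:a]
sources: [0:z, 1:c, 3:y]
N(rest) = Σ N(rest − s) over sources s of rest; N(one piece) = 1:
  size 1 → [1]=1  [3]=1  [4]=1
  size 2 → [1,3]=2  [1,4]=2  [2,4]=1  [3,4]=2
  size 3 → [0,2,4]=1  [1,2,4]=3  [1,3,4]=6  [2,3,4]=3
  first=0(z) contributes 12
  first=1(c) contributes 4
  first=3(y) contributes 4
|[w]| = 20

20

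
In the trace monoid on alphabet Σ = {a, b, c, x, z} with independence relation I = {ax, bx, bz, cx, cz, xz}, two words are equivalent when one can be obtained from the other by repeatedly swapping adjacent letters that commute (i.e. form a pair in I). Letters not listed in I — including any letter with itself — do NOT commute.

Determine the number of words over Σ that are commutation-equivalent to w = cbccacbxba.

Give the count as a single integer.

10

piece 0:c — minimal
piece 1:b rests on {0:c}
piece 2:c rests on {1:b}
piece 3:c rests on {2:c}
piece 4:a rests on {3:c}
piece 5:c rests on {4:a}
piece 6:b rests on {5:c}
piece 7:x — minimal
piece 8:b rests on {6:b}
piece 9:a rests on {8:b}
minimal pieces: {0:c, 7:x}
ways to finish when only these pieces remain (= sum over removing one remaining piece with nothing left below it):
  1 left: {7}→1  {9}→1
  2 left: {7,9}→2  {8,9}→1
  3 left: {6,8,9}→1  {7,8,9}→3
  4 left: {5,6,8,9}→1  {6,7,8,9}→4
  5 left: {4,5,6,8,9}→1  {5,6,7,8,9}→5
  6 left: {3,4,5,6,8,9}→1  {4,5,6,7,8,9}→6
  7 left: {2,3,4,5,6,8,9}→1  {3,4,5,6,7,8,9}→7
  8 left: {1,2,3,4,5,6,8,9}→1  {2,3,4,5,6,7,8,9}→8
  placing 0:c first → 9 extensions
  placing 7:x first → 1 extensions
total linear extensions = 10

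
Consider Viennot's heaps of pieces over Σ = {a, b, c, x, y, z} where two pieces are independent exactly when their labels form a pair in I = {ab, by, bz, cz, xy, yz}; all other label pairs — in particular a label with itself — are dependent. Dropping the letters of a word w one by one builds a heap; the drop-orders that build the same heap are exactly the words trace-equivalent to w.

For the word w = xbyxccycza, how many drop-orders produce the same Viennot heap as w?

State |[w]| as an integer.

21

drop 0:x onto floor
drop 1:b onto {0:x}
drop 2:y onto floor
drop 3:x onto {1:b}
drop 4:c onto {2:y, 3:x}
drop 5:c onto {4:c}
drop 6:y onto {5:c}
drop 7:c onto {6:y}
drop 8:z onto {3:x}
drop 9:a onto {7:c, 8:z}
ground layer = {0:x, 2:y}
drop-orders for the pieces not yet dropped (sum over which currently-grounded one goes next):
  1 to go: {9} 1
  2 to go: {7,9} 1  {8,9} 1
  3 to go: {6,7,9} 1  {7,8,9} 2
  4 to go: {5,6,7,9} 1  {6,7,8,9} 3
  5 to go: {4,5,6,7,9} 1  {5,6,7,8,9} 4
  6 to go: {2,4,5,6,7,9} 1  {4,5,6,7,8,9} 5
  7 to go: {2,4,5,6,7,8,9} 6  {3,4,5,6,7,8,9} 5
  8 to go: {1,3,4,5,6,7,8,9} 5  {2,3,4,5,6,7,8,9} 11
  if 0:x drops first: 16 orders
  if 2:y drops first: 5 orders
heap linearizations: 21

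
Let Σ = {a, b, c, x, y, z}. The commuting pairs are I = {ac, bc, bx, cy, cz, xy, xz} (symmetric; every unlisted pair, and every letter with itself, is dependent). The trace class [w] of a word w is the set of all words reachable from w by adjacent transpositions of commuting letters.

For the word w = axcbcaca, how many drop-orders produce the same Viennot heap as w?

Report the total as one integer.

30

0(a) covers ∅
1(x) covers 0:a
2(c) covers 1:x
3(b) covers 0:a
4(c) covers 2:c
5(a) covers 1:x, 3:b
6(c) covers 4:c
7(a) covers 5:a
floor of heap: 0:a
completions by unplaced set U, small U first (add the entries for U minus each lowest piece of U):
  |U|=1: {6}:1  {7}:1
  |U|=2: {4,6}:1  {5,7}:1  {6,7}:2
  |U|=3: {2,4,6}:1  {3,5,7}:1  {4,6,7}:3  {5,6,7}:3
  |U|=4: {2,4,6,7}:4  {3,5,6,7}:4  {4,5,6,7}:6
  |U|=5: {2,4,5,6,7}:10  {3,4,5,6,7}:10
  |U|=6: {1,2,4,5,6,7}:10  {2,3,4,5,6,7}:20
  start at 0(a): 30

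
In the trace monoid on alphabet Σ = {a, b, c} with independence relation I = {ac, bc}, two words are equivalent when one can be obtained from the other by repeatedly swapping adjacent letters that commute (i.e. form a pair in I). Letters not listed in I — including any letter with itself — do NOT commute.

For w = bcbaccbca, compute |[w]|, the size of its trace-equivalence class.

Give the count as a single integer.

piece 0:b — minimal
piece 1:c — minimal
piece 2:b rests on {0:b}
piece 3:a rests on {2:b}
piece 4:c rests on {1:c}
piece 5:c rests on {4:c}
piece 6:b rests on {3:a}
piece 7:c rests on {5:c}
piece 8:a rests on {6:b}
minimal pieces: {0:b, 1:c}
ways to finish when only these pieces remain (= sum over removing one remaining piece with nothing left below it):
  1 left: {7}→1  {8}→1
  2 left: {5,7}→1  {6,8}→1  {7,8}→2
  3 left: {3,6,8}→1  {4,5,7}→1  {5,7,8}→3  {6,7,8}→3
  4 left: {1,4,5,7}→1  {2,3,6,8}→1  {3,6,7,8}→4  {4,5,7,8}→4  {5,6,7,8}→6
  5 left: {0,2,3,6,8}→1  {1,4,5,7,8}→5  {2,3,6,7,8}→5  {3,5,6,7,8}→10  {4,5,6,7,8}→10
  6 left: {0,2,3,6,7,8}→6  {1,4,5,6,7,8}→15  {2,3,5,6,7,8}→15  {3,4,5,6,7,8}→20
  7 left: {0,2,3,5,6,7,8}→21  {1,3,4,5,6,7,8}→35  {2,3,4,5,6,7,8}→35
  placing 0:b first → 70 extensions
  placing 1:c first → 56 extensions
total linear extensions = 126

126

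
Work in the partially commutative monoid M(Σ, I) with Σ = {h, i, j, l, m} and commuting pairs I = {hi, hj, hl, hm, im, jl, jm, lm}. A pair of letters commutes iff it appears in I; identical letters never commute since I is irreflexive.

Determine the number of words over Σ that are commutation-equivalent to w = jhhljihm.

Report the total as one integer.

840

0(j) covers ∅
1(h) covers ∅
2(h) covers 1:h
3(l) covers ∅
4(j) covers 0:j
5(i) covers 3:l, 4:j
6(h) covers 2:h
7(m) covers ∅
floor of heap: 0:j, 1:h, 3:l, 7:m
completions by unplaced set U, small U first (add the entries for U minus each lowest piece of U):
  |U|=1: {5}:1  {6}:1  {7}:1
  |U|=2: {2,6}:1  {3,5}:1  {4,5}:1  {5,6}:2  {5,7}:2  {6,7}:2
  |U|=3: {0,4,5}:1  {1,2,6}:1  {2,5,6}:3  {2,6,7}:3  {3,4,5}:2  {3,5,6}:3  {3,5,7}:3  {4,5,6}:3  {4,5,7}:3  {5,6,7}:6
  |U|=4: {0,3,4,5}:3  {0,4,5,6}:4  {0,4,5,7}:4  {1,2,5,6}:4  {1,2,6,7}:4  {2,3,5,6}:6  {2,4,5,6}:6  {2,5,6,7}:12  {3,4,5,6}:8  {3,4,5,7}:8  {3,5,6,7}:12  {4,5,6,7}:12
  |U|=5: {0,2,4,5,6}:10  {0,3,4,5,6}:15  {0,3,4,5,7}:15  {0,4,5,6,7}:20  {1,2,3,5,6}:10  {1,2,4,5,6}:10  {1,2,5,6,7}:20  {2,3,4,5,6}:20  {2,3,5,6,7}:30  {2,4,5,6,7}:30  {3,4,5,6,7}:40
  |U|=6: {0,1,2,4,5,6}:20  {0,2,3,4,5,6}:45  {0,2,4,5,6,7}:60  {0,3,4,5,6,7}:90  {1,2,3,4,5,6}:40  {1,2,3,5,6,7}:60  {1,2,4,5,6,7}:60  {2,3,4,5,6,7}:120
  start at 0(j): 280
  start at 1(h): 315
  start at 3(l): 140
  start at 7(m): 105
sum over floor = 840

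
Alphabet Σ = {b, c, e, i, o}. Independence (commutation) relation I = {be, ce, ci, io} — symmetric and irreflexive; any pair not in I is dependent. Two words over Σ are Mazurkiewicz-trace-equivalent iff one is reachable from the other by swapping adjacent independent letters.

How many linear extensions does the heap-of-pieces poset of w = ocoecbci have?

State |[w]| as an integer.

#0=o has no predecessor
#1=c depends on [0:o]
#2=o depends on [1:c]
#3=e depends on [2:o]
#4=c depends on [2:o]
#5=b depends on [4:c]
#6=c depends on [5:b]
#7=i depends on [3:e, 5:b]
sources: [0:o]
N(rest) = Σ N(rest − s) over sources s of rest; N(one piece) = 1:
  size 1 → [6]=1  [7]=1
  size 2 → [3,7]=1  [6,7]=2
  size 3 → [3,6,7]=3  [5,6,7]=2
  size 4 → [3,5,6,7]=5  [4,5,6,7]=2
  size 5 → [3,4,5,6,7]=7
  size 6 → [2,3,4,5,6,7]=7
  first=0(o) contributes 7

7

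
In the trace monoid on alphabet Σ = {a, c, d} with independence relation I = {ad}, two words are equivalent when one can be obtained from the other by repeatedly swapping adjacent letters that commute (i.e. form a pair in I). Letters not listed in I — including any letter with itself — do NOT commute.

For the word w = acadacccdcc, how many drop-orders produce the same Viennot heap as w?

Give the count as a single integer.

drop 0:a onto floor
drop 1:c onto {0:a}
drop 2:a onto {1:c}
drop 3:d onto {1:c}
drop 4:a onto {2:a}
drop 5:c onto {3:d, 4:a}
drop 6:c onto {5:c}
drop 7:c onto {6:c}
drop 8:d onto {7:c}
drop 9:c onto {8:d}
drop 10:c onto {9:c}
ground layer = {0:a}
drop-orders for the pieces not yet dropped (sum over which currently-grounded one goes next):
  1 to go: {10} 1
  2 to go: {9,10} 1
  3 to go: {8,9,10} 1
  4 to go: {7,8,9,10} 1
  5 to go: {6,7,8,9,10} 1
  6 to go: {5,6,7,8,9,10} 1
  7 to go: {3,5,6,7,8,9,10} 1  {4,5,6,7,8,9,10} 1
  8 to go: {2,4,5,6,7,8,9,10} 1  {3,4,5,6,7,8,9,10} 2
  9 to go: {2,3,4,5,6,7,8,9,10} 3
  if 0:a drops first: 3 orders

3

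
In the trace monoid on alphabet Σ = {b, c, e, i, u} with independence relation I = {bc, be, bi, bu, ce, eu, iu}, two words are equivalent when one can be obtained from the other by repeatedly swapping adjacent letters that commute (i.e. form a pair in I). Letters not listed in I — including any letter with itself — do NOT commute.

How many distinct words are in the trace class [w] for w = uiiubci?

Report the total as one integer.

piece 0:u — minimal
piece 1:i — minimal
piece 2:i rests on {1:i}
piece 3:u rests on {0:u}
piece 4:b — minimal
piece 5:c rests on {2:i, 3:u}
piece 6:i rests on {5:c}
minimal pieces: {0:u, 1:i, 4:b}
ways to finish when only these pieces remain (= sum over removing one remaining piece with nothing left below it):
  1 left: {4}→1  {6}→1
  2 left: {4,6}→2  {5,6}→1
  3 left: {2,5,6}→1  {3,5,6}→1  {4,5,6}→3
  4 left: {0,3,5,6}→1  {1,2,5,6}→1  {2,3,5,6}→2  {2,4,5,6}→4  {3,4,5,6}→4
  5 left: {0,2,3,5,6}→3  {0,3,4,5,6}→5  {1,2,3,5,6}→3  {1,2,4,5,6}→5  {2,3,4,5,6}→10
  placing 0:u first → 18 extensions
  placing 1:i first → 18 extensions
  placing 4:b first → 6 extensions
total linear extensions = 42

42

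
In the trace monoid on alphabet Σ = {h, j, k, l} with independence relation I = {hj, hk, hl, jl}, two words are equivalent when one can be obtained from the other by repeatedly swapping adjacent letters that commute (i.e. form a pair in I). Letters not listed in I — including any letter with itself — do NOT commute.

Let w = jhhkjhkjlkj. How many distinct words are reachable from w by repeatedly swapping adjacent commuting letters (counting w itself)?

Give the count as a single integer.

330

drop 0:j onto floor
drop 1:h onto floor
drop 2:h onto {1:h}
drop 3:k onto {0:j}
drop 4:j onto {3:k}
drop 5:h onto {2:h}
drop 6:k onto {4:j}
drop 7:j onto {6:k}
drop 8:l onto {6:k}
drop 9:k onto {7:j, 8:l}
drop 10:j onto {9:k}
ground layer = {0:j, 1:h}
drop-orders for the pieces not yet dropped (sum over which currently-grounded one goes next):
  1 to go: {5} 1  {10} 1
  2 to go: {2,5} 1  {5,10} 2  {9,10} 1
  3 to go: {1,2,5} 1  {2,5,10} 3  {5,9,10} 3  {7,9,10} 1  {8,9,10} 1
  4 to go: {1,2,5,10} 4  {2,5,9,10} 6  {5,7,9,10} 4  {5,8,9,10} 4  {7,8,9,10} 2
  5 to go: {1,2,5,9,10} 10  {2,5,7,9,10} 10  {2,5,8,9,10} 10  {5,7,8,9,10} 10  {6,7,8,9,10} 2
  6 to go: {1,2,5,7,9,10} 20  {1,2,5,8,9,10} 20  {2,5,7,8,9,10} 30  {4,6,7,8,9,10} 2  {5,6,7,8,9,10} 12
  7 to go: {1,2,5,7,8,9,10} 70  {2,5,6,7,8,9,10} 42  {3,4,6,7,8,9,10} 2  {4,5,6,7,8,9,10} 14
  8 to go: {0,3,4,6,7,8,9,10} 2  {1,2,5,6,7,8,9,10} 112  {2,4,5,6,7,8,9,10} 56  {3,4,5,6,7,8,9,10} 16
  9 to go: {0,3,4,5,6,7,8,9,10} 18  {1,2,4,5,6,7,8,9,10} 168  {2,3,4,5,6,7,8,9,10} 72
  if 0:j drops first: 240 orders
  if 1:h drops first: 90 orders
heap linearizations: 330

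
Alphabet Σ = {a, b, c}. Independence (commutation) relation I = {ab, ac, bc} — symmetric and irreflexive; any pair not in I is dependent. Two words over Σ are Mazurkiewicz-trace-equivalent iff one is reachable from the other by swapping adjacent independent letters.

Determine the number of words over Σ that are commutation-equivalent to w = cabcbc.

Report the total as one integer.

#0=c has no predecessor
#1=a has no predecessor
#2=b has no predecessor
#3=c depends on [0:c]
#4=b depends on [2:b]
#5=c depends on [3:c]
sources: [0:c, 1:a, 2:b]
N(rest) = Σ N(rest − s) over sources s of rest; N(one piece) = 1:
  size 1 → [1]=1  [4]=1  [5]=1
  size 2 → [1,4]=2  [1,5]=2  [2,4]=1  [3,5]=1  [4,5]=2
  size 3 → [0,3,5]=1  [1,2,4]=3  [1,3,5]=3  [1,4,5]=6  [2,4,5]=3  [3,4,5]=3
  size 4 → [0,1,3,5]=4  [0,3,4,5]=4  [1,2,4,5]=12  [1,3,4,5]=12  [2,3,4,5]=6
  first=0(c) contributes 30
  first=1(a) contributes 10
  first=2(b) contributes 20
|[w]| = 60

60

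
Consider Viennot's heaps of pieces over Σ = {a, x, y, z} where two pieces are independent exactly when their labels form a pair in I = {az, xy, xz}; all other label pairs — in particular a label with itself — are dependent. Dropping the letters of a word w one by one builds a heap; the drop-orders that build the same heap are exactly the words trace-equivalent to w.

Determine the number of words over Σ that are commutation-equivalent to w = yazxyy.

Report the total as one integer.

7

drop 0:y onto floor
drop 1:a onto {0:y}
drop 2:z onto {0:y}
drop 3:x onto {1:a}
drop 4:y onto {1:a, 2:z}
drop 5:y onto {4:y}
ground layer = {0:y}
drop-orders for the pieces not yet dropped (sum over which currently-grounded one goes next):
  1 to go: {3} 1  {5} 1
  2 to go: {3,5} 2  {4,5} 1
  3 to go: {2,4,5} 1  {3,4,5} 3
  4 to go: {1,3,4,5} 3  {2,3,4,5} 4
  if 0:y drops first: 7 orders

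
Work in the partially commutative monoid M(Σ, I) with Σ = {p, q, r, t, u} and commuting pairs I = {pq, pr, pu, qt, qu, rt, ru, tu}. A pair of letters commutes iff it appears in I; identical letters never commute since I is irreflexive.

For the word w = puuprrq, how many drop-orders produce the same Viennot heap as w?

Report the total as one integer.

210

0(p) covers ∅
1(u) covers ∅
2(u) covers 1:u
3(p) covers 0:p
4(r) covers ∅
5(r) covers 4:r
6(q) covers 5:r
floor of heap: 0:p, 1:u, 4:r
completions by unplaced set U, small U first (add the entries for U minus each lowest piece of U):
  |U|=1: {2}:1  {3}:1  {6}:1
  |U|=2: {0,3}:1  {1,2}:1  {2,3}:2  {2,6}:2  {3,6}:2  {5,6}:1
  |U|=3: {0,2,3}:3  {0,3,6}:3  {1,2,3}:3  {1,2,6}:3  {2,3,6}:6  {2,5,6}:3  {3,5,6}:3  {4,5,6}:1
  |U|=4: {0,1,2,3}:6  {0,2,3,6}:12  {0,3,5,6}:6  {1,2,3,6}:12  {1,2,5,6}:6  {2,3,5,6}:12  {2,4,5,6}:4  {3,4,5,6}:4
  |U|=5: {0,1,2,3,6}:30  {0,2,3,5,6}:30  {0,3,4,5,6}:10  {1,2,3,5,6}:30  {1,2,4,5,6}:10  {2,3,4,5,6}:20
  start at 0(p): 60
  start at 1(u): 60
  start at 4(r): 90
sum over floor = 210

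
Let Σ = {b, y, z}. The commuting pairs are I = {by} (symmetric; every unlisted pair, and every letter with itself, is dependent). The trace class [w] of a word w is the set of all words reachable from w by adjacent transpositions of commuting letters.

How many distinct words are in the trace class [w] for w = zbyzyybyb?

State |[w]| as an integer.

20

piece 0:z — minimal
piece 1:b rests on {0:z}
piece 2:y rests on {0:z}
piece 3:z rests on {1:b, 2:y}
piece 4:y rests on {3:z}
piece 5:y rests on {4:y}
piece 6:b rests on {3:z}
piece 7:y rests on {5:y}
piece 8:b rests on {6:b}
minimal pieces: {0:z}
ways to finish when only these pieces remain (= sum over removing one remaining piece with nothing left below it):
  1 left: {7}→1  {8}→1
  2 left: {5,7}→1  {6,8}→1  {7,8}→2
  3 left: {4,5,7}→1  {5,7,8}→3  {6,7,8}→3
  4 left: {4,5,7,8}→4  {5,6,7,8}→6
  5 left: {4,5,6,7,8}→10
  6 left: {3,4,5,6,7,8}→10
  7 left: {1,3,4,5,6,7,8}→10  {2,3,4,5,6,7,8}→10
  placing 0:z first → 20 extensions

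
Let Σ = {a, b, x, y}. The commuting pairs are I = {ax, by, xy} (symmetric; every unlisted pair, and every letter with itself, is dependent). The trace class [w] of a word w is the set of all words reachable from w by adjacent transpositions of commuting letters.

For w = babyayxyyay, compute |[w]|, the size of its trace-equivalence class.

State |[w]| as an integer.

15

0(b) covers ∅
1(a) covers 0:b
2(b) covers 1:a
3(y) covers 1:a
4(a) covers 2:b, 3:y
5(y) covers 4:a
6(x) covers 2:b
7(y) covers 5:y
8(y) covers 7:y
9(a) covers 8:y
10(y) covers 9:a
floor of heap: 0:b
completions by unplaced set U, small U first (add the entries for U minus each lowest piece of U):
  |U|=1: {6}:1  {10}:1
  |U|=2: {6,10}:2  {9,10}:1
  |U|=3: {6,9,10}:3  {8,9,10}:1
  |U|=4: {6,8,9,10}:4  {7,8,9,10}:1
  |U|=5: {5,7,8,9,10}:1  {6,7,8,9,10}:5
  |U|=6: {4,5,7,8,9,10}:1  {5,6,7,8,9,10}:6
  |U|=7: {3,4,5,7,8,9,10}:1  {4,5,6,7,8,9,10}:7
  |U|=8: {2,4,5,6,7,8,9,10}:7  {3,4,5,6,7,8,9,10}:8
  |U|=9: {2,3,4,5,6,7,8,9,10}:15
  start at 0(b): 15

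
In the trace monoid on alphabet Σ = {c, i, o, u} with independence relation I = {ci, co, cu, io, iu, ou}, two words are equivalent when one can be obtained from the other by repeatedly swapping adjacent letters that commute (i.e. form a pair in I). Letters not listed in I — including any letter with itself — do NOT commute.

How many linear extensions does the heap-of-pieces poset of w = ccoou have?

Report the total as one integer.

30

piece 0:c — minimal
piece 1:c rests on {0:c}
piece 2:o — minimal
piece 3:o rests on {2:o}
piece 4:u — minimal
minimal pieces: {0:c, 2:o, 4:u}
ways to finish when only these pieces remain (= sum over removing one remaining piece with nothing left below it):
  1 left: {1}→1  {3}→1  {4}→1
  2 left: {0,1}→1  {1,3}→2  {1,4}→2  {2,3}→1  {3,4}→2
  3 left: {0,1,3}→3  {0,1,4}→3  {1,2,3}→3  {1,3,4}→6  {2,3,4}→3
  placing 0:c first → 12 extensions
  placing 2:o first → 12 extensions
  placing 4:u first → 6 extensions
total linear extensions = 30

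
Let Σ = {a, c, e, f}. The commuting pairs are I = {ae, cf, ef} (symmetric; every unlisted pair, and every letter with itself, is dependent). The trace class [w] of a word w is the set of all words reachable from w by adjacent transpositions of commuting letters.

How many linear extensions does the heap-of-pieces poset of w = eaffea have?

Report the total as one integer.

drop 0:e onto floor
drop 1:a onto floor
drop 2:f onto {1:a}
drop 3:f onto {2:f}
drop 4:e onto {0:e}
drop 5:a onto {3:f}
ground layer = {0:e, 1:a}
drop-orders for the pieces not yet dropped (sum over which currently-grounded one goes next):
  1 to go: {4} 1  {5} 1
  2 to go: {0,4} 1  {3,5} 1  {4,5} 2
  3 to go: {0,4,5} 3  {2,3,5} 1  {3,4,5} 3
  4 to go: {0,3,4,5} 6  {1,2,3,5} 1  {2,3,4,5} 4
  if 0:e drops first: 5 orders
  if 1:a drops first: 10 orders
heap linearizations: 15

15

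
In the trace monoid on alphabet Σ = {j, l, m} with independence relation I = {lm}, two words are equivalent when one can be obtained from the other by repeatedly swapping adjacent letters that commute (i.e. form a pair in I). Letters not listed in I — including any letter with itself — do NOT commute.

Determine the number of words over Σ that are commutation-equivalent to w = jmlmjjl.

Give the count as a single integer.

#0=j has no predecessor
#1=m depends on [0:j]
#2=l depends on [0:j]
#3=m depends on [1:m]
#4=j depends on [2:l, 3:m]
#5=j depends on [4:j]
#6=l depends on [5:j]
sources: [0:j]
N(rest) = Σ N(rest − s) over sources s of rest; N(one piece) = 1:
  size 1 → [6]=1
  size 2 → [5,6]=1
  size 3 → [4,5,6]=1
  size 4 → [2,4,5,6]=1  [3,4,5,6]=1
  size 5 → [1,3,4,5,6]=1  [2,3,4,5,6]=2
  first=0(j) contributes 3

3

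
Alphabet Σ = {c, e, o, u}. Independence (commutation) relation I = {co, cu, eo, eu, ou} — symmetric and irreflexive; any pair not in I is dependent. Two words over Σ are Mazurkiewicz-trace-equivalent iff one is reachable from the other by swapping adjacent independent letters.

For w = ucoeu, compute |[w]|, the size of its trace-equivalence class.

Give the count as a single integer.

30

0(u) covers ∅
1(c) covers ∅
2(o) covers ∅
3(e) covers 1:c
4(u) covers 0:u
floor of heap: 0:u, 1:c, 2:o
completions by unplaced set U, small U first (add the entries for U minus each lowest piece of U):
  |U|=1: {2}:1  {3}:1  {4}:1
  |U|=2: {0,4}:1  {1,3}:1  {2,3}:2  {2,4}:2  {3,4}:2
  |U|=3: {0,2,4}:3  {0,3,4}:3  {1,2,3}:3  {1,3,4}:3  {2,3,4}:6
  start at 0(u): 12
  start at 1(c): 12
  start at 2(o): 6
sum over floor = 30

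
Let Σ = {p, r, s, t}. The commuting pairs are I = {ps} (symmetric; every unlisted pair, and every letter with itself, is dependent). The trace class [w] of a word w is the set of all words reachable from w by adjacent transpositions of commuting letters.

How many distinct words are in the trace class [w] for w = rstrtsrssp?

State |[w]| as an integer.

piece 0:r — minimal
piece 1:s rests on {0:r}
piece 2:t rests on {1:s}
piece 3:r rests on {2:t}
piece 4:t rests on {3:r}
piece 5:s rests on {4:t}
piece 6:r rests on {5:s}
piece 7:s rests on {6:r}
piece 8:s rests on {7:s}
piece 9:p rests on {6:r}
minimal pieces: {0:r}
ways to finish when only these pieces remain (= sum over removing one remaining piece with nothing left below it):
  1 left: {8}→1  {9}→1
  2 left: {7,8}→1  {8,9}→2
  3 left: {7,8,9}→3
  4 left: {6,7,8,9}→3
  5 left: {5,6,7,8,9}→3
  6 left: {4,5,6,7,8,9}→3
  7 left: {3,4,5,6,7,8,9}→3
  8 left: {2,3,4,5,6,7,8,9}→3
  placing 0:r first → 3 extensions

3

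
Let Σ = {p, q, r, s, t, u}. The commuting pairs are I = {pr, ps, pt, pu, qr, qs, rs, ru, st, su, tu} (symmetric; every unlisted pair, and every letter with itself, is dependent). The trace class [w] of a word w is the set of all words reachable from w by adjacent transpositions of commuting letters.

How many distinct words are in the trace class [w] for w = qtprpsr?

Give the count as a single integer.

70

piece 0:q — minimal
piece 1:t rests on {0:q}
piece 2:p rests on {0:q}
piece 3:r rests on {1:t}
piece 4:p rests on {2:p}
piece 5:s — minimal
piece 6:r rests on {3:r}
minimal pieces: {0:q, 5:s}
ways to finish when only these pieces remain (= sum over removing one remaining piece with nothing left below it):
  1 left: {4}→1  {5}→1  {6}→1
  2 left: {2,4}→1  {3,6}→1  {4,5}→2  {4,6}→2  {5,6}→2
  3 left: {1,3,6}→1  {2,4,5}→3  {2,4,6}→3  {3,4,6}→3  {3,5,6}→3  {4,5,6}→6
  4 left: {1,3,4,6}→4  {1,3,5,6}→4  {2,3,4,6}→6  {2,4,5,6}→12  {3,4,5,6}→12
  5 left: {1,2,3,4,6}→10  {1,3,4,5,6}→20  {2,3,4,5,6}→30
  placing 0:q first → 60 extensions
  placing 5:s first → 10 extensions
total linear extensions = 70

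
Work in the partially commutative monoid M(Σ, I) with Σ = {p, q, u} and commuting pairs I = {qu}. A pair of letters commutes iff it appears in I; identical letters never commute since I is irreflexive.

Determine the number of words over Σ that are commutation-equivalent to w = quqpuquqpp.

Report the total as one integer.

piece 0:q — minimal
piece 1:u — minimal
piece 2:q rests on {0:q}
piece 3:p rests on {1:u, 2:q}
piece 4:u rests on {3:p}
piece 5:q rests on {3:p}
piece 6:u rests on {4:u}
piece 7:q rests on {5:q}
piece 8:p rests on {6:u, 7:q}
piece 9:p rests on {8:p}
minimal pieces: {0:q, 1:u}
ways to finish when only these pieces remain (= sum over removing one remaining piece with nothing left below it):
  1 left: {9}→1
  2 left: {8,9}→1
  3 left: {6,8,9}→1  {7,8,9}→1
  4 left: {4,6,8,9}→1  {5,7,8,9}→1  {6,7,8,9}→2
  5 left: {4,6,7,8,9}→3  {5,6,7,8,9}→3
  6 left: {4,5,6,7,8,9}→6
  7 left: {3,4,5,6,7,8,9}→6
  8 left: {1,3,4,5,6,7,8,9}→6  {2,3,4,5,6,7,8,9}→6
  placing 0:q first → 12 extensions
  placing 1:u first → 6 extensions
total linear extensions = 18

18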